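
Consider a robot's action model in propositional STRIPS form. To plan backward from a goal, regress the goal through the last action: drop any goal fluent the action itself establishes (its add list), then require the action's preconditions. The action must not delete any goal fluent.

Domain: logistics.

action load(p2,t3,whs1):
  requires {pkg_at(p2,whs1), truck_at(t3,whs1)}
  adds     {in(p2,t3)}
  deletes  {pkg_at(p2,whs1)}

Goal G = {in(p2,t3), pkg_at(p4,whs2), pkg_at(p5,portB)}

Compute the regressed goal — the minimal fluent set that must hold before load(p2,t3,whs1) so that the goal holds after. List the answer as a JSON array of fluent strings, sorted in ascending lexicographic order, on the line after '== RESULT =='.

Compute (G \ add) ∪ pre:
  G ∩ del = {}  (empty — regression defined)
  G \ add = {in(p2,t3), pkg_at(p4,whs2), pkg_at(p5,portB)} \ {in(p2,t3)} = {pkg_at(p4,whs2), pkg_at(p5,portB)}
  ∪ pre   = {pkg_at(p4,whs2), pkg_at(p5,portB)} ∪ {pkg_at(p2,whs1), truck_at(t3,whs1)}
          = {pkg_at(p2,whs1), pkg_at(p4,whs2), pkg_at(p5,portB), truck_at(t3,whs1)}

== RESULT ==
["pkg_at(p2,whs1)", "pkg_at(p4,whs2)", "pkg_at(p5,portB)", "truck_at(t3,whs1)"]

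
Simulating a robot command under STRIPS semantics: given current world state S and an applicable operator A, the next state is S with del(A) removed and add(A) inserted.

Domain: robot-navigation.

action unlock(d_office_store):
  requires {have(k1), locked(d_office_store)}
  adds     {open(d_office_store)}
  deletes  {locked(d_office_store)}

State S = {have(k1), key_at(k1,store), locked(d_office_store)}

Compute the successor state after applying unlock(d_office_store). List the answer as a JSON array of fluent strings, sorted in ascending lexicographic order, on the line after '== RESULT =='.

Compute (S \ del) ∪ add:
  pre ⊆ S: {have(k1), locked(d_office_store)} ⊆ S  — applicable
  S \ del = {have(k1), key_at(k1,store)}
  ∪ add   = {have(k1), key_at(k1,store), open(d_office_store)}

== RESULT ==
["have(k1)", "key_at(k1,store)", "open(d_office_store)"]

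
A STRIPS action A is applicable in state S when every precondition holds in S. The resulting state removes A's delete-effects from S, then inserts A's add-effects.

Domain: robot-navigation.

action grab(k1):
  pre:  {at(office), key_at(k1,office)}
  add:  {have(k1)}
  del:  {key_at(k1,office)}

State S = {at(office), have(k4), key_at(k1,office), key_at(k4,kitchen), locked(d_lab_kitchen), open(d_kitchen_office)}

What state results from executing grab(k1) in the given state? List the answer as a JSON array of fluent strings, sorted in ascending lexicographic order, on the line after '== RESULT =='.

Compute (S \ del) ∪ add:
  pre ⊆ S: {at(office), key_at(k1,office)} ⊆ S  — applicable
  S \ del = {at(office), have(k4), key_at(k4,kitchen), locked(d_lab_kitchen), open(d_kitchen_office)}
  ∪ add   = {at(office), have(k1), have(k4), key_at(k4,kitchen), locked(d_lab_kitchen), open(d_kitchen_office)}

== RESULT ==
["at(office)", "have(k1)", "have(k4)", "key_at(k4,kitchen)", "locked(d_lab_kitchen)", "open(d_kitchen_office)"]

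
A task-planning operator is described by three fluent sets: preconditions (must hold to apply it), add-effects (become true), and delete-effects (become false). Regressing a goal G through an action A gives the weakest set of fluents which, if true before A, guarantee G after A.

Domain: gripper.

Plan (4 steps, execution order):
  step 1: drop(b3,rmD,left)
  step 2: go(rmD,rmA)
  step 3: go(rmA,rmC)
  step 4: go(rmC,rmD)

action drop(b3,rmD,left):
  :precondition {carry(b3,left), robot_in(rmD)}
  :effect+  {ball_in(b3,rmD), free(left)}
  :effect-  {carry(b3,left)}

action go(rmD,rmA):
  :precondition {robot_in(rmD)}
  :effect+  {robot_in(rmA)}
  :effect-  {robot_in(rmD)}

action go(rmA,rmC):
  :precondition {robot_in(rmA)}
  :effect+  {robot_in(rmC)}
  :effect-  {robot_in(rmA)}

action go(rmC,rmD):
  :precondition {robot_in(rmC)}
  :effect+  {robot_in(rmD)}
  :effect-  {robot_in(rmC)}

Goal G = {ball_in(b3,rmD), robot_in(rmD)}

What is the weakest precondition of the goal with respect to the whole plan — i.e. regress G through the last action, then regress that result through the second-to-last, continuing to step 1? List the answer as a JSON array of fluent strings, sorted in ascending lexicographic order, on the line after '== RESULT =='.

Regress step by step:
  through step 4 (go(rmC,rmD)): drop {robot_in(rmD)}, keep {ball_in(b3,rmD)}, require {robot_in(rmC)}
    → {ball_in(b3,rmD), robot_in(rmC)}
  through step 3 (go(rmA,rmC)): drop {robot_in(rmC)}, keep {ball_in(b3,rmD)}, require {robot_in(rmA)}
    → {ball_in(b3,rmD), robot_in(rmA)}
  through step 2 (go(rmD,rmA)): drop {robot_in(rmA)}, keep {ball_in(b3,rmD)}, require {robot_in(rmD)}
    → {ball_in(b3,rmD), robot_in(rmD)}
  through step 1 (drop(b3,rmD,left)): drop {ball_in(b3,rmD)}, keep {robot_in(rmD)}, require {carry(b3,left), robot_in(rmD)}
    → {carry(b3,left), robot_in(rmD)}

== RESULT ==
["carry(b3,left)", "robot_in(rmD)"]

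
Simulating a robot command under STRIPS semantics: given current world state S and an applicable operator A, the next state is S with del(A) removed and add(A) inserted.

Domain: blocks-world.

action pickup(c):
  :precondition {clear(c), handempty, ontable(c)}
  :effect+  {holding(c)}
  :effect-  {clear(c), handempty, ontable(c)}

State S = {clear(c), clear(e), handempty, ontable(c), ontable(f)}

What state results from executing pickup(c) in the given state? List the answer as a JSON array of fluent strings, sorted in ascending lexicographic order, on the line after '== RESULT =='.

Progress:
  pre ⊆ S: {clear(c), handempty, ontable(c)} ⊆ S  — applicable
  S \ del = {clear(e), ontable(f)}
  ∪ add   = {clear(e), holding(c), ontable(f)}

== RESULT ==
["clear(e)", "holding(c)", "ontable(f)"]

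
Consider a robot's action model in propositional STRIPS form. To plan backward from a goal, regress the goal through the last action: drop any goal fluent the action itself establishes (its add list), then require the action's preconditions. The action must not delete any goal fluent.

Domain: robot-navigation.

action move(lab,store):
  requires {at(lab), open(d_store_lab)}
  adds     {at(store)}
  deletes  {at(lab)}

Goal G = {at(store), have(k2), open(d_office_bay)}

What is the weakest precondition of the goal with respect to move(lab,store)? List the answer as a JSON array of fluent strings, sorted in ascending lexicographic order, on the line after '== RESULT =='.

Compute (G \ add) ∪ pre:
  G ∩ del = {}  (empty — regression defined)
  G \ add = {at(store), have(k2), open(d_office_bay)} \ {at(store)} = {have(k2), open(d_office_bay)}
  ∪ pre   = {have(k2), open(d_office_bay)} ∪ {at(lab), open(d_store_lab)}
          = {at(lab), have(k2), open(d_office_bay), open(d_store_lab)}

== RESULT ==
["at(lab)", "have(k2)", "open(d_office_bay)", "open(d_store_lab)"]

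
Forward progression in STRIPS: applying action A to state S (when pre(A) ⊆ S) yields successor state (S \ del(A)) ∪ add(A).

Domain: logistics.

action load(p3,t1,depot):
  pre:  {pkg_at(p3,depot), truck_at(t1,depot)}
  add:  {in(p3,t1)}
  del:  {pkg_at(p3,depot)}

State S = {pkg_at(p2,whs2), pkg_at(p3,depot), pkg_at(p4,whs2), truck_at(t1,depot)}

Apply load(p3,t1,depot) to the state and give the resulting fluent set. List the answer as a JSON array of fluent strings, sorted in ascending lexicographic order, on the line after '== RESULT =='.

Compute (S \ del) ∪ add:
  pre ⊆ S: {pkg_at(p3,depot), truck_at(t1,depot)} ⊆ S  — applicable
  S \ del = {pkg_at(p2,whs2), pkg_at(p4,whs2), truck_at(t1,depot)}
  ∪ add   = {in(p3,t1), pkg_at(p2,whs2), pkg_at(p4,whs2), truck_at(t1,depot)}

== RESULT ==
["in(p3,t1)", "pkg_at(p2,whs2)", "pkg_at(p4,whs2)", "truck_at(t1,depot)"]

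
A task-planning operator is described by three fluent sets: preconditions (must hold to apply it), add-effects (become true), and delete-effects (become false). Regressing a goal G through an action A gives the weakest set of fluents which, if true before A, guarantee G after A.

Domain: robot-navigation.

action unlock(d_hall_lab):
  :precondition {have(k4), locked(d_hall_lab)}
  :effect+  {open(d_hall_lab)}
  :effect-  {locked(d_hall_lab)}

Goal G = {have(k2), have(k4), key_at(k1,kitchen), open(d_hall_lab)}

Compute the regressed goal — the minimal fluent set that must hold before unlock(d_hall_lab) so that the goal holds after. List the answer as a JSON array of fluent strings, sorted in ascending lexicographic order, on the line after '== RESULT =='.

Compute (G \ add) ∪ pre:
  G ∩ del = {}  (empty — regression defined)
  G \ add = {have(k2), have(k4), key_at(k1,kitchen), open(d_hall_lab)} \ {open(d_hall_lab)} = {have(k2), have(k4), key_at(k1,kitchen)}
  ∪ pre   = {have(k2), have(k4), key_at(k1,kitchen)} ∪ {have(k4), locked(d_hall_lab)}
          = {have(k2), have(k4), key_at(k1,kitchen), locked(d_hall_lab)}

== RESULT ==
["have(k2)", "have(k4)", "key_at(k1,kitchen)", "locked(d_hall_lab)"]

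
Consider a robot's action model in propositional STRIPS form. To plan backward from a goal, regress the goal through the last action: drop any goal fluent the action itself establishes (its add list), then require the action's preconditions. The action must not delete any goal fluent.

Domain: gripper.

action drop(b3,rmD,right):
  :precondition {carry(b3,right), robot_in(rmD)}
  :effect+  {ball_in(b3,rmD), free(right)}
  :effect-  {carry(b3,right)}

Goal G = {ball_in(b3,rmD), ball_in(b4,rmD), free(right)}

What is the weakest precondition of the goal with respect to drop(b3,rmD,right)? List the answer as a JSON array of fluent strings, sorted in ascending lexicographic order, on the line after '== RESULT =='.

Compute (G \ add) ∪ pre:
  G ∩ del = {}  (empty — regression defined)
  G \ add = {ball_in(b3,rmD), ball_in(b4,rmD), free(right)} \ {ball_in(b3,rmD), free(right)} = {ball_in(b4,rmD)}
  ∪ pre   = {ball_in(b4,rmD)} ∪ {carry(b3,right), robot_in(rmD)}
          = {ball_in(b4,rmD), carry(b3,right), robot_in(rmD)}

== RESULT ==
["ball_in(b4,rmD)", "carry(b3,right)", "robot_in(rmD)"]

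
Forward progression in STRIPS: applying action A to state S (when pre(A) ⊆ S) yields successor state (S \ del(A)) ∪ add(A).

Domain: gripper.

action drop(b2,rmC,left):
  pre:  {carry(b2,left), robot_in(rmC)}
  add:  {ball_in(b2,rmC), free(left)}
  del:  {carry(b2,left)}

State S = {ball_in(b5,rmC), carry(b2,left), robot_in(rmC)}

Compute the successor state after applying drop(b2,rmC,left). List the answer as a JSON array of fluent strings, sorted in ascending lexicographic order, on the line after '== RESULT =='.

Progress:
  pre ⊆ S: {carry(b2,left), robot_in(rmC)} ⊆ S  — applicable
  S \ del = {ball_in(b5,rmC), robot_in(rmC)}
  ∪ add   = {ball_in(b2,rmC), ball_in(b5,rmC), free(left), robot_in(rmC)}

== RESULT ==
["ball_in(b2,rmC)", "ball_in(b5,rmC)", "free(left)", "robot_in(rmC)"]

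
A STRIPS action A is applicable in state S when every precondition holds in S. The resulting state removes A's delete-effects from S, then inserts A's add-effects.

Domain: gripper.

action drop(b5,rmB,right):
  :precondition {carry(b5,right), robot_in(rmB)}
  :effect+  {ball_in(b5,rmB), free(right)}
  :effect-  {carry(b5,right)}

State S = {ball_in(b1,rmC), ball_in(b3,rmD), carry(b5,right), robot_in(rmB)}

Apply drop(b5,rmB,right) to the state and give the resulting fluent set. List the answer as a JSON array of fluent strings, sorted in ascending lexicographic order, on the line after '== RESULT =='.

Progress:
  pre ⊆ S: {carry(b5,right), robot_in(rmB)} ⊆ S  — applicable
  S \ del = {ball_in(b1,rmC), ball_in(b3,rmD), robot_in(rmB)}
  ∪ add   = {ball_in(b1,rmC), ball_in(b3,rmD), ball_in(b5,rmB), free(right), robot_in(rmB)}

== RESULT ==
["ball_in(b1,rmC)", "ball_in(b3,rmD)", "ball_in(b5,rmB)", "free(right)", "robot_in(rmB)"]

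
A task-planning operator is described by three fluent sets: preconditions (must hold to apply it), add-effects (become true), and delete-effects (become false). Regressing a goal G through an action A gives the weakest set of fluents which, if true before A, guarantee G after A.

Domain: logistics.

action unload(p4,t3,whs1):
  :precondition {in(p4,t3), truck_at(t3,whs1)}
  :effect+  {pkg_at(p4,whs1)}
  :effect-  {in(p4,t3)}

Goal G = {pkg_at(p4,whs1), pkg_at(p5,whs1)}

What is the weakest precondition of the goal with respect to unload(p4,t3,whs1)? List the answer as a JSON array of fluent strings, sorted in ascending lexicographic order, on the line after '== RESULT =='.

Compute (G \ add) ∪ pre:
  G ∩ del = {}  (empty — regression defined)
  G \ add = {pkg_at(p4,whs1), pkg_at(p5,whs1)} \ {pkg_at(p4,whs1)} = {pkg_at(p5,whs1)}
  ∪ pre   = {pkg_at(p5,whs1)} ∪ {in(p4,t3), truck_at(t3,whs1)}
          = {in(p4,t3), pkg_at(p5,whs1), truck_at(t3,whs1)}

== RESULT ==
["in(p4,t3)", "pkg_at(p5,whs1)", "truck_at(t3,whs1)"]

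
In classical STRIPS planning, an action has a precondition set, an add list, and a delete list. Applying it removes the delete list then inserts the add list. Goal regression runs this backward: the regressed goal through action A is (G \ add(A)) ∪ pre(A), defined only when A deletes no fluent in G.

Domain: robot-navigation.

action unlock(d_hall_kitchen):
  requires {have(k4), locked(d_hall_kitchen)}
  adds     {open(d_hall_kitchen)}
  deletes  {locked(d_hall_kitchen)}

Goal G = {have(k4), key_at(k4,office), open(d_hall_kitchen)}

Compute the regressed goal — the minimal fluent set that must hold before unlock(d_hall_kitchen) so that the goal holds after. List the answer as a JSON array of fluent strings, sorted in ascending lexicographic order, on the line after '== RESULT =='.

Regress:
  G ∩ del = {}  (empty — regression defined)
  G \ add = {have(k4), key_at(k4,office), open(d_hall_kitchen)} \ {open(d_hall_kitchen)} = {have(k4), key_at(k4,office)}
  ∪ pre   = {have(k4), key_at(k4,office)} ∪ {have(k4), locked(d_hall_kitchen)}
          = {have(k4), key_at(k4,office), locked(d_hall_kitchen)}

== RESULT ==
["have(k4)", "key_at(k4,office)", "locked(d_hall_kitchen)"]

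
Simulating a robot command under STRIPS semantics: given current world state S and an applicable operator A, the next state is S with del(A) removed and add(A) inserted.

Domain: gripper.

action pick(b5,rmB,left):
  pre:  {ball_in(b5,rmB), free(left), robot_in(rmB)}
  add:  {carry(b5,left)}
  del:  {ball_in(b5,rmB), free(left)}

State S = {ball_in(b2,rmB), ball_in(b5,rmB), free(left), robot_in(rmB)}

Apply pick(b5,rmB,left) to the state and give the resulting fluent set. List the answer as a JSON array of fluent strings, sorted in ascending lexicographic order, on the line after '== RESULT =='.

Compute (S \ del) ∪ add:
  pre ⊆ S: {ball_in(b5,rmB), free(left), robot_in(rmB)} ⊆ S  — applicable
  S \ del = {ball_in(b2,rmB), robot_in(rmB)}
  ∪ add   = {ball_in(b2,rmB), carry(b5,left), robot_in(rmB)}

== RESULT ==
["ball_in(b2,rmB)", "carry(b5,left)", "robot_in(rmB)"]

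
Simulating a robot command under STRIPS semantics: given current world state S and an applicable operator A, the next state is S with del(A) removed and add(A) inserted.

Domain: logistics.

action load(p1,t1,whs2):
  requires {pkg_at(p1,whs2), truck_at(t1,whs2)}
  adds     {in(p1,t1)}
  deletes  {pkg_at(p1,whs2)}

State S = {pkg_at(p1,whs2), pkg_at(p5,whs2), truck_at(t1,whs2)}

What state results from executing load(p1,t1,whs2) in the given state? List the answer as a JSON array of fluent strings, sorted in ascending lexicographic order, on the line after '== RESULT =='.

Compute (S \ del) ∪ add:
  pre ⊆ S: {pkg_at(p1,whs2), truck_at(t1,whs2)} ⊆ S  — applicable
  S \ del = {pkg_at(p5,whs2), truck_at(t1,whs2)}
  ∪ add   = {in(p1,t1), pkg_at(p5,whs2), truck_at(t1,whs2)}

== RESULT ==
["in(p1,t1)", "pkg_at(p5,whs2)", "truck_at(t1,whs2)"]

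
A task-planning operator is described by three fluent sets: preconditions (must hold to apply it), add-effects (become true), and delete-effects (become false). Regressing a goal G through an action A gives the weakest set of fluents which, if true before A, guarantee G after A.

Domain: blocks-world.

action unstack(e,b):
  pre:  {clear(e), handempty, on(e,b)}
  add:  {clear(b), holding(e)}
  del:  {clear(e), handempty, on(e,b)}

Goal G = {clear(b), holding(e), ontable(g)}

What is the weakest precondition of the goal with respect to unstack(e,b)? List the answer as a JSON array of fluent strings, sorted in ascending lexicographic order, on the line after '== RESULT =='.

Compute (G \ add) ∪ pre:
  G ∩ del = {}  (empty — regression defined)
  G \ add = {clear(b), holding(e), ontable(g)} \ {clear(b), holding(e)} = {ontable(g)}
  ∪ pre   = {ontable(g)} ∪ {clear(e), handempty, on(e,b)}
          = {clear(e), handempty, on(e,b), ontable(g)}

== RESULT ==
["clear(e)", "handempty", "on(e,b)", "ontable(g)"]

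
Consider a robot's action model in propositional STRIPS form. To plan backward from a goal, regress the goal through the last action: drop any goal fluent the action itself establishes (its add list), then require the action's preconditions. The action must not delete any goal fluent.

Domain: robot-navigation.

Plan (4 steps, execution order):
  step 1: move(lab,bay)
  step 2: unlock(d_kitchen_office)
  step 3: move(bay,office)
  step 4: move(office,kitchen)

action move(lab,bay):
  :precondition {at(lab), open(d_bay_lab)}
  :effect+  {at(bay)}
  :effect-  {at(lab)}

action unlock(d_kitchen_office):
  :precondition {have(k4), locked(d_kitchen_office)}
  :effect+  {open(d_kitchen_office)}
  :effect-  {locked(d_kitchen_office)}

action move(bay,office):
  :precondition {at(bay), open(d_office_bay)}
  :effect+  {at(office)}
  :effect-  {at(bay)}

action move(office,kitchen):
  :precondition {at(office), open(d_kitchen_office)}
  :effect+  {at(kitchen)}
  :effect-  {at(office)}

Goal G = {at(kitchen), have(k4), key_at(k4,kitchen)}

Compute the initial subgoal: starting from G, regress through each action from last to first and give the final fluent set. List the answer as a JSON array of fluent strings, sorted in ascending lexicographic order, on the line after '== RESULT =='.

Regress step by step:
  through step 4 (move(office,kitchen)): drop {at(kitchen)}, keep {have(k4), key_at(k4,kitchen)}, require {at(office), open(d_kitchen_office)}
    → {at(office), have(k4), key_at(k4,kitchen), open(d_kitchen_office)}
  through step 3 (move(bay,office)): drop {at(office)}, keep {have(k4), key_at(k4,kitchen), open(d_kitchen_office)}, require {at(bay), open(d_office_bay)}
    → {at(bay), have(k4), key_at(k4,kitchen), open(d_kitchen_office), open(d_office_bay)}
  through step 2 (unlock(d_kitchen_office)): drop {open(d_kitchen_office)}, keep {at(bay), have(k4), key_at(k4,kitchen), open(d_office_bay)}, require {have(k4), locked(d_kitchen_office)}
    → {at(bay), have(k4), key_at(k4,kitchen), locked(d_kitchen_office), open(d_office_bay)}
  through step 1 (move(lab,bay)): drop {at(bay)}, keep {have(k4), key_at(k4,kitchen), locked(d_kitchen_office), open(d_office_bay)}, require {at(lab), open(d_bay_lab)}
    → {at(lab), have(k4), key_at(k4,kitchen), locked(d_kitchen_office), open(d_bay_lab), open(d_office_bay)}

== RESULT ==
["at(lab)", "have(k4)", "key_at(k4,kitchen)", "locked(d_kitchen_office)", "open(d_bay_lab)", "open(d_office_bay)"]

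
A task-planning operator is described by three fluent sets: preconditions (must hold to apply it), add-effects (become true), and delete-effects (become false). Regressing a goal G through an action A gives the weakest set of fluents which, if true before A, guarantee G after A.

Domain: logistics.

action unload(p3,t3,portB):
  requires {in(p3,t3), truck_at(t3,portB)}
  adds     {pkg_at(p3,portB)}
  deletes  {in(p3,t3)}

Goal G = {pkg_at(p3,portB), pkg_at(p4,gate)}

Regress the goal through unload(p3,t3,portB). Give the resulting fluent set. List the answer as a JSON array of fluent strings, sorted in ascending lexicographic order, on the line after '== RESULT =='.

Regress:
  G ∩ del = {}  (empty — regression defined)
  G \ add = {pkg_at(p3,portB), pkg_at(p4,gate)} \ {pkg_at(p3,portB)} = {pkg_at(p4,gate)}
  ∪ pre   = {pkg_at(p4,gate)} ∪ {in(p3,t3), truck_at(t3,portB)}
          = {in(p3,t3), pkg_at(p4,gate), truck_at(t3,portB)}

== RESULT ==
["in(p3,t3)", "pkg_at(p4,gate)", "truck_at(t3,portB)"]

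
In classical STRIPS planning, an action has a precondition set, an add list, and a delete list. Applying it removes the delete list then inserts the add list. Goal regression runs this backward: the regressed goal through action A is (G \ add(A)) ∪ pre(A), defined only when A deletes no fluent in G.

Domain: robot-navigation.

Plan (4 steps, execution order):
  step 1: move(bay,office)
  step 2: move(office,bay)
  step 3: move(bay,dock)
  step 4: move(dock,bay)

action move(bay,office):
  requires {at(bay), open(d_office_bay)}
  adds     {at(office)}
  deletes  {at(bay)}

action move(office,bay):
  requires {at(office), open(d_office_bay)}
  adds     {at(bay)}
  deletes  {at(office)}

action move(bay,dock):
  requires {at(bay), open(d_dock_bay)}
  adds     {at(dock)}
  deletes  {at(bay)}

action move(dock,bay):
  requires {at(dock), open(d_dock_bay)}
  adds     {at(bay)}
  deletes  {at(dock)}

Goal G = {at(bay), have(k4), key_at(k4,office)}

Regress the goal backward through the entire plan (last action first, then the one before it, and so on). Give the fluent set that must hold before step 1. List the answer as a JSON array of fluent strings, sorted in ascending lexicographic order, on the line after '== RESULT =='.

Regress step by step:
  through step 4 (move(dock,bay)): drop {at(bay)}, keep {have(k4), key_at(k4,office)}, require {at(dock), open(d_dock_bay)}
    → {at(dock), have(k4), key_at(k4,office), open(d_dock_bay)}
  through step 3 (move(bay,dock)): drop {at(dock)}, keep {have(k4), key_at(k4,office), open(d_dock_bay)}, require {at(bay), open(d_dock_bay)}
    → {at(bay), have(k4), key_at(k4,office), open(d_dock_bay)}
  through step 2 (move(office,bay)): drop {at(bay)}, keep {have(k4), key_at(k4,office), open(d_dock_bay)}, require {at(office), open(d_office_bay)}
    → {at(office), have(k4), key_at(k4,office), open(d_dock_bay), open(d_office_bay)}
  through step 1 (move(bay,office)): drop {at(office)}, keep {have(k4), key_at(k4,office), open(d_dock_bay), open(d_office_bay)}, require {at(bay), open(d_office_bay)}
    → {at(bay), have(k4), key_at(k4,office), open(d_dock_bay), open(d_office_bay)}

== RESULT ==
["at(bay)", "have(k4)", "key_at(k4,office)", "open(d_dock_bay)", "open(d_office_bay)"]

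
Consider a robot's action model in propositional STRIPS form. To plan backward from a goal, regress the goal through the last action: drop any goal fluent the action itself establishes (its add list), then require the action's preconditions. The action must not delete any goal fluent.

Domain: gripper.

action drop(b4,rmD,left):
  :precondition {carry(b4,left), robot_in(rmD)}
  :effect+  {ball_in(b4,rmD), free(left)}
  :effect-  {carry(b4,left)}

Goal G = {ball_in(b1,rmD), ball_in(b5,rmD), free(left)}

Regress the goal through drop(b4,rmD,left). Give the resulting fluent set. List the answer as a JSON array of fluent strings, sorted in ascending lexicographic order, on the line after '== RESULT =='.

Compute (G \ add) ∪ pre:
  G ∩ del = {}  (empty — regression defined)
  G \ add = {ball_in(b1,rmD), ball_in(b5,rmD), free(left)} \ {ball_in(b4,rmD), free(left)} = {ball_in(b1,rmD), ball_in(b5,rmD)}
  ∪ pre   = {ball_in(b1,rmD), ball_in(b5,rmD)} ∪ {carry(b4,left), robot_in(rmD)}
          = {ball_in(b1,rmD), ball_in(b5,rmD), carry(b4,left), robot_in(rmD)}

== RESULT ==
["ball_in(b1,rmD)", "ball_in(b5,rmD)", "carry(b4,left)", "robot_in(rmD)"]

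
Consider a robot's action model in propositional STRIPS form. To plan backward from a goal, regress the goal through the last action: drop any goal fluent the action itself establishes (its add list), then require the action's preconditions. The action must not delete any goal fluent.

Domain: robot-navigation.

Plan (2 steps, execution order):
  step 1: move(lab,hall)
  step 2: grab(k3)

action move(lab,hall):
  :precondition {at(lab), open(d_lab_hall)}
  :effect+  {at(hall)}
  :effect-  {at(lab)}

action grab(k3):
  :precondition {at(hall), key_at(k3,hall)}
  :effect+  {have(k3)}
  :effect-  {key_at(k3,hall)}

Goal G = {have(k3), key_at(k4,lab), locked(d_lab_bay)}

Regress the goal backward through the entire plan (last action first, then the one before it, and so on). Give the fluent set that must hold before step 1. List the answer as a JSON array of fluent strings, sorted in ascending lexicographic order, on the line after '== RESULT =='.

Work backward from the goal:
  through step 2 (grab(k3)): drop {have(k3)}, keep {key_at(k4,lab), locked(d_lab_bay)}, require {at(hall), key_at(k3,hall)}
    → {at(hall), key_at(k3,hall), key_at(k4,lab), locked(d_lab_bay)}
  through step 1 (move(lab,hall)): drop {at(hall)}, keep {key_at(k3,hall), key_at(k4,lab), locked(d_lab_bay)}, require {at(lab), open(d_lab_hall)}
    → {at(lab), key_at(k3,hall), key_at(k4,lab), locked(d_lab_bay), open(d_lab_hall)}

== RESULT ==
["at(lab)", "key_at(k3,hall)", "key_at(k4,lab)", "locked(d_lab_bay)", "open(d_lab_hall)"]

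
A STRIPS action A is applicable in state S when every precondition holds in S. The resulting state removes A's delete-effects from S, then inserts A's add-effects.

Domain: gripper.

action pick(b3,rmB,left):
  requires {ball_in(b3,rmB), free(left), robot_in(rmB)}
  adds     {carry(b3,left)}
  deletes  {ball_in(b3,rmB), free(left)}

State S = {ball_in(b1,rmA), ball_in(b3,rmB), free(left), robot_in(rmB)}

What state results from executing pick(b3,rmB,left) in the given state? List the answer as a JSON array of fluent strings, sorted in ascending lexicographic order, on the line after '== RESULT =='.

Compute (S \ del) ∪ add:
  pre ⊆ S: {ball_in(b3,rmB), free(left), robot_in(rmB)} ⊆ S  — applicable
  S \ del = {ball_in(b1,rmA), robot_in(rmB)}
  ∪ add   = {ball_in(b1,rmA), carry(b3,left), robot_in(rmB)}

== RESULT ==
["ball_in(b1,rmA)", "carry(b3,left)", "robot_in(rmB)"]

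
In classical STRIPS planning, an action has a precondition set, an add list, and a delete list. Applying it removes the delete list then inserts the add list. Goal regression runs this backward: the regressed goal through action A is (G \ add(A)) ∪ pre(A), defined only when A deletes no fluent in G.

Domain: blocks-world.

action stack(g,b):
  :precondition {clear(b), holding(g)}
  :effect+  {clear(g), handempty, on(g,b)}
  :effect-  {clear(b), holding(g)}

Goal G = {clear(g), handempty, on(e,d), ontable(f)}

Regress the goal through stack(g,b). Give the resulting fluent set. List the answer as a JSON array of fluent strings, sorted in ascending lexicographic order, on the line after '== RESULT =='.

Regress:
  G ∩ del = {}  (empty — regression defined)
  G \ add = {clear(g), handempty, on(e,d), ontable(f)} \ {clear(g), handempty, on(g,b)} = {on(e,d), ontable(f)}
  ∪ pre   = {on(e,d), ontable(f)} ∪ {clear(b), holding(g)}
          = {clear(b), holding(g), on(e,d), ontable(f)}

== RESULT ==
["clear(b)", "holding(g)", "on(e,d)", "ontable(f)"]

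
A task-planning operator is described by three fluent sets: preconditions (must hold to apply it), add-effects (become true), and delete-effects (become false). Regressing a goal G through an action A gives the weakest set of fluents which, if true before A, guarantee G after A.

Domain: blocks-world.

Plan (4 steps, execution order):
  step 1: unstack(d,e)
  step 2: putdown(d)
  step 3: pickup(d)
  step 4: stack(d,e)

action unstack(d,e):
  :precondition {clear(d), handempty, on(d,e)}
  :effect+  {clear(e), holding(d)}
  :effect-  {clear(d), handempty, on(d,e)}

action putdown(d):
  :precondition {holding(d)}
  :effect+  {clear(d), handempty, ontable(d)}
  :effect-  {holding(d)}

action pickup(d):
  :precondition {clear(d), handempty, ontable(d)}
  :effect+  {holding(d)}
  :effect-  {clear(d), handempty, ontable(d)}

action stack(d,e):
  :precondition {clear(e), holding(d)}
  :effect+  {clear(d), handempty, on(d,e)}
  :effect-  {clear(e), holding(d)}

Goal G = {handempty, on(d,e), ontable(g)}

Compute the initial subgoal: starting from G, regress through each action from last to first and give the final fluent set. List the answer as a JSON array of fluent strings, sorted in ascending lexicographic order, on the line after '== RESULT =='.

Regress step by step:
  through step 4 (stack(d,e)): drop {handempty, on(d,e)}, keep {ontable(g)}, require {clear(e), holding(d)}
    → {clear(e), holding(d), ontable(g)}
  through step 3 (pickup(d)): drop {holding(d)}, keep {clear(e), ontable(g)}, require {clear(d), handempty, ontable(d)}
    → {clear(d), clear(e), handempty, ontable(d), ontable(g)}
  through step 2 (putdown(d)): drop {clear(d), handempty, ontable(d)}, keep {clear(e), ontable(g)}, require {holding(d)}
    → {clear(e), holding(d), ontable(g)}
  through step 1 (unstack(d,e)): drop {clear(e), holding(d)}, keep {ontable(g)}, require {clear(d), handempty, on(d,e)}
    → {clear(d), handempty, on(d,e), ontable(g)}

== RESULT ==
["clear(d)", "handempty", "on(d,e)", "ontable(g)"]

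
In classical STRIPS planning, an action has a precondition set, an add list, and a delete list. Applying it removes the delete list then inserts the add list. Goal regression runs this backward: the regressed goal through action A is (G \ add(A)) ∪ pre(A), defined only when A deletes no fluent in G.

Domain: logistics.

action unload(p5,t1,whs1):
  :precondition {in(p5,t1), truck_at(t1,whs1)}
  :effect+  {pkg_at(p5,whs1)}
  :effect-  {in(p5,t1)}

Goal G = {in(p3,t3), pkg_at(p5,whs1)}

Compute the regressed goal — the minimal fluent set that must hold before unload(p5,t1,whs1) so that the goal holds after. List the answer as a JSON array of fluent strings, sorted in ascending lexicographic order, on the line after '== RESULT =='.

Compute (G \ add) ∪ pre:
  G ∩ del = {}  (empty — regression defined)
  G \ add = {in(p3,t3), pkg_at(p5,whs1)} \ {pkg_at(p5,whs1)} = {in(p3,t3)}
  ∪ pre   = {in(p3,t3)} ∪ {in(p5,t1), truck_at(t1,whs1)}
          = {in(p3,t3), in(p5,t1), truck_at(t1,whs1)}

== RESULT ==
["in(p3,t3)", "in(p5,t1)", "truck_at(t1,whs1)"]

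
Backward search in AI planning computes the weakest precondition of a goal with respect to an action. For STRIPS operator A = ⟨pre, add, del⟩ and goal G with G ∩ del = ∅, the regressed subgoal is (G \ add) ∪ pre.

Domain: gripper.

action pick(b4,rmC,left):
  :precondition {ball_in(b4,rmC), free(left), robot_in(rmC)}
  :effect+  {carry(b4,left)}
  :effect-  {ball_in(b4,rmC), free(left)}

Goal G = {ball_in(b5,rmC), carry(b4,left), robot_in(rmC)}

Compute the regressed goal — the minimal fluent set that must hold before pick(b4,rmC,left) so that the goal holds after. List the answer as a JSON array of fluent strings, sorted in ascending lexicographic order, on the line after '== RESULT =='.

Regress:
  G ∩ del = {}  (empty — regression defined)
  G \ add = {ball_in(b5,rmC), carry(b4,left), robot_in(rmC)} \ {carry(b4,left)} = {ball_in(b5,rmC), robot_in(rmC)}
  ∪ pre   = {ball_in(b5,rmC), robot_in(rmC)} ∪ {ball_in(b4,rmC), free(left), robot_in(rmC)}
          = {ball_in(b4,rmC), ball_in(b5,rmC), free(left), robot_in(rmC)}

== RESULT ==
["ball_in(b4,rmC)", "ball_in(b5,rmC)", "free(left)", "robot_in(rmC)"]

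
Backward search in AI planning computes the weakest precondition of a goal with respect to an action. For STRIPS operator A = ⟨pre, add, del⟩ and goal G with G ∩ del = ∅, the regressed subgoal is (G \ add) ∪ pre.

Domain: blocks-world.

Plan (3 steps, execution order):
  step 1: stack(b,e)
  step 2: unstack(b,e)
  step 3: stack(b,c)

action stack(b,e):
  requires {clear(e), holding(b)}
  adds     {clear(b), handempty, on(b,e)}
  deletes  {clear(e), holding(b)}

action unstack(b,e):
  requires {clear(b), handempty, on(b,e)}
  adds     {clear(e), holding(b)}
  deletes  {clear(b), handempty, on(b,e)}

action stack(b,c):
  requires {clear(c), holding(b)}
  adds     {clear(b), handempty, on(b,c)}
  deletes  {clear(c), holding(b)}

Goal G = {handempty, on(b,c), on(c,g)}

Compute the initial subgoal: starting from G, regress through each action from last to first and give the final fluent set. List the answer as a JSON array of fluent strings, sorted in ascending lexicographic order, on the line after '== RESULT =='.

Regress step by step:
  through step 3 (stack(b,c)): drop {handempty, on(b,c)}, keep {on(c,g)}, require {clear(c), holding(b)}
    → {clear(c), holding(b), on(c,g)}
  through step 2 (unstack(b,e)): drop {holding(b)}, keep {clear(c), on(c,g)}, require {clear(b), handempty, on(b,e)}
    → {clear(b), clear(c), handempty, on(b,e), on(c,g)}
  through step 1 (stack(b,e)): drop {clear(b), handempty, on(b,e)}, keep {clear(c), on(c,g)}, require {clear(e), holding(b)}
    → {clear(c), clear(e), holding(b), on(c,g)}

== RESULT ==
["clear(c)", "clear(e)", "holding(b)", "on(c,g)"]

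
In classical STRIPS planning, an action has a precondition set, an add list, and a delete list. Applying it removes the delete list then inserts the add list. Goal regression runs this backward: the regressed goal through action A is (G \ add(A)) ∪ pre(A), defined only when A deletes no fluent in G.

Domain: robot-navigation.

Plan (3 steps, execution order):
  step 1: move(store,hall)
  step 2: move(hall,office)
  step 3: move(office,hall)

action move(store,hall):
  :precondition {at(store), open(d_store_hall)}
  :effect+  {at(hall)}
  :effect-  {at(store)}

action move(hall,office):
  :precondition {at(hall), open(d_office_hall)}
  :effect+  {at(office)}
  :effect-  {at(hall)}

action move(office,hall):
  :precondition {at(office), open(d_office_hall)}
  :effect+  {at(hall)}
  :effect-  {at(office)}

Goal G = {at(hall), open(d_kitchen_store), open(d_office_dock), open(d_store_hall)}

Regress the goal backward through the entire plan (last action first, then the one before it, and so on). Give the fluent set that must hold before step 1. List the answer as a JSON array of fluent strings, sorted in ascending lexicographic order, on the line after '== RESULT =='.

Regress step by step:
  through step 3 (move(office,hall)): drop {at(hall)}, keep {open(d_kitchen_store), open(d_office_dock), open(d_store_hall)}, require {at(office), open(d_office_hall)}
    → {at(office), open(d_kitchen_store), open(d_office_dock), open(d_office_hall), open(d_store_hall)}
  through step 2 (move(hall,office)): drop {at(office)}, keep {open(d_kitchen_store), open(d_office_dock), open(d_office_hall), open(d_store_hall)}, require {at(hall), open(d_office_hall)}
    → {at(hall), open(d_kitchen_store), open(d_office_dock), open(d_office_hall), open(d_store_hall)}
  through step 1 (move(store,hall)): drop {at(hall)}, keep {open(d_kitchen_store), open(d_office_dock), open(d_office_hall), open(d_store_hall)}, require {at(store), open(d_store_hall)}
    → {at(store), open(d_kitchen_store), open(d_office_dock), open(d_office_hall), open(d_store_hall)}

== RESULT ==
["at(store)", "open(d_kitchen_store)", "open(d_office_dock)", "open(d_office_hall)", "open(d_store_hall)"]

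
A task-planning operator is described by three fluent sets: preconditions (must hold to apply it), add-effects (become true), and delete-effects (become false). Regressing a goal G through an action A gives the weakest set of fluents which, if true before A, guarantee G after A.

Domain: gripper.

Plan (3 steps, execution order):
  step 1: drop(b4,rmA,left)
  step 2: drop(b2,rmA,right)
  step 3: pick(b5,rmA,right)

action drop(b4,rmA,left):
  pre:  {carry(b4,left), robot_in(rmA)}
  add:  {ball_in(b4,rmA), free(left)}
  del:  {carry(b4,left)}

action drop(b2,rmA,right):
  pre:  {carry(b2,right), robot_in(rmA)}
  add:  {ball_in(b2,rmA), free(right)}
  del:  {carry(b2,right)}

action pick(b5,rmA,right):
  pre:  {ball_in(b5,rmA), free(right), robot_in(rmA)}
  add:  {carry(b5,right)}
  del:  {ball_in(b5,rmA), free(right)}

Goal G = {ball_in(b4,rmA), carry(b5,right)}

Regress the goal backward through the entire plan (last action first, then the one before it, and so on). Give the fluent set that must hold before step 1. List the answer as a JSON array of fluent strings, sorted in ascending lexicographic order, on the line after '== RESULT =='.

Regress step by step:
  through step 3 (pick(b5,rmA,right)): drop {carry(b5,right)}, keep {ball_in(b4,rmA)}, require {ball_in(b5,rmA), free(right), robot_in(rmA)}
    → {ball_in(b4,rmA), ball_in(b5,rmA), free(right), robot_in(rmA)}
  through step 2 (drop(b2,rmA,right)): drop {free(right)}, keep {ball_in(b4,rmA), ball_in(b5,rmA), robot_in(rmA)}, require {carry(b2,right), robot_in(rmA)}
    → {ball_in(b4,rmA), ball_in(b5,rmA), carry(b2,right), robot_in(rmA)}
  through step 1 (drop(b4,rmA,left)): drop {ball_in(b4,rmA)}, keep {ball_in(b5,rmA), carry(b2,right), robot_in(rmA)}, require {carry(b4,left), robot_in(rmA)}
    → {ball_in(b5,rmA), carry(b2,right), carry(b4,left), robot_in(rmA)}

== RESULT ==
["ball_in(b5,rmA)", "carry(b2,right)", "carry(b4,left)", "robot_in(rmA)"]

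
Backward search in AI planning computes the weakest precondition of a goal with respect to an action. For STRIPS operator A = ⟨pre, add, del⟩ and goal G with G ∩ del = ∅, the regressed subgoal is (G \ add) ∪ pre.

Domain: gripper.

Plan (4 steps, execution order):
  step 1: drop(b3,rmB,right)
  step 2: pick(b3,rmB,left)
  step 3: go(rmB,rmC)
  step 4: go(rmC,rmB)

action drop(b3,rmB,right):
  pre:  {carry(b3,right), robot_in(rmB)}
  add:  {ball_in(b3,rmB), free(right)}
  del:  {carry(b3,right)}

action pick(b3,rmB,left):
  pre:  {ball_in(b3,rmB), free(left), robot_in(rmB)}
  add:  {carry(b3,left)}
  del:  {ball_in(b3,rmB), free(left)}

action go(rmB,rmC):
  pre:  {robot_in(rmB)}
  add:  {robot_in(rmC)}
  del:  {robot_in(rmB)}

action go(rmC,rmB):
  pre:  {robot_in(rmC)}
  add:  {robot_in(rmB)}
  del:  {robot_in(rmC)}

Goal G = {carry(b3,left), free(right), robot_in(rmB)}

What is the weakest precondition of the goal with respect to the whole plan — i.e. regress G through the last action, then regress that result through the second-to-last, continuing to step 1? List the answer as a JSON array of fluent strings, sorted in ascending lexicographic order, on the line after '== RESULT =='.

Regress step by step:
  through step 4 (go(rmC,rmB)): drop {robot_in(rmB)}, keep {carry(b3,left), free(right)}, require {robot_in(rmC)}
    → {carry(b3,left), free(right), robot_in(rmC)}
  through step 3 (go(rmB,rmC)): drop {robot_in(rmC)}, keep {carry(b3,left), free(right)}, require {robot_in(rmB)}
    → {carry(b3,left), free(right), robot_in(rmB)}
  through step 2 (pick(b3,rmB,left)): drop {carry(b3,left)}, keep {free(right), robot_in(rmB)}, require {ball_in(b3,rmB), free(left), robot_in(rmB)}
    → {ball_in(b3,rmB), free(left), free(right), robot_in(rmB)}
  through step 1 (drop(b3,rmB,right)): drop {ball_in(b3,rmB), free(right)}, keep {free(left), robot_in(rmB)}, require {carry(b3,right), robot_in(rmB)}
    → {carry(b3,right), free(left), robot_in(rmB)}

== RESULT ==
["carry(b3,right)", "free(left)", "robot_in(rmB)"]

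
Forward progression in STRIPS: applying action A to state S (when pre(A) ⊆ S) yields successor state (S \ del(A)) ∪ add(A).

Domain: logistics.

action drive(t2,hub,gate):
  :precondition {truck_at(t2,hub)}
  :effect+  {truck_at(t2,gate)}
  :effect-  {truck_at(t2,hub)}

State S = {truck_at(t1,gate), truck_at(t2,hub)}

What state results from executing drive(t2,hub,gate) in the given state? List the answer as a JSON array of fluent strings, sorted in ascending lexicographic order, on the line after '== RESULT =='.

Compute (S \ del) ∪ add:
  pre ⊆ S: {truck_at(t2,hub)} ⊆ S  — applicable
  S \ del = {truck_at(t1,gate)}
  ∪ add   = {truck_at(t1,gate), truck_at(t2,gate)}

== RESULT ==
["truck_at(t1,gate)", "truck_at(t2,gate)"]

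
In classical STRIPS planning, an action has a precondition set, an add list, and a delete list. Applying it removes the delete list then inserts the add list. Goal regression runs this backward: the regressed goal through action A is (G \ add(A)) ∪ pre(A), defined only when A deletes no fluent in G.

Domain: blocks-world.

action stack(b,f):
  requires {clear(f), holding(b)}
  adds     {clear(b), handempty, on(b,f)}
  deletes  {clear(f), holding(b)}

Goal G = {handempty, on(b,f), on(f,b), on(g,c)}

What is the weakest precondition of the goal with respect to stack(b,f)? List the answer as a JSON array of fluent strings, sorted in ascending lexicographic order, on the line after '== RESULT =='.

Regress:
  G ∩ del = {}  (empty — regression defined)
  G \ add = {handempty, on(b,f), on(f,b), on(g,c)} \ {clear(b), handempty, on(b,f)} = {on(f,b), on(g,c)}
  ∪ pre   = {on(f,b), on(g,c)} ∪ {clear(f), holding(b)}
          = {clear(f), holding(b), on(f,b), on(g,c)}

== RESULT ==
["clear(f)", "holding(b)", "on(f,b)", "on(g,c)"]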